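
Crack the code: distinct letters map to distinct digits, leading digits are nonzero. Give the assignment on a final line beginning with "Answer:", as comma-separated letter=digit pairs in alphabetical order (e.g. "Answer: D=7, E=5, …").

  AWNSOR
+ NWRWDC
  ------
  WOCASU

Step 1. [col 1: R + C ≡ U (mod 10)] no forcing yet in column 1 (carry-in 0); C=7 is free and consistent — try it ⇒ C=7.
Step 2. [col 1: R + C ≡ U (mod 10)] no forcing yet in column 1 (carry-in 0); R=5 is free and consistent — try it. So R=5.
Step 3. [col 1: R + C ≡ U (mod 10)] column 1: given R=5, C=7, carry-in 0, and digits 5,7 already taken and all letters distinct, R+C≡U (mod 10) forces U=2. So U=2.
Step 4. [col 2: O + D ≡ S (mod 10)] column 2 (O + D ≡ S (mod 10), carry-in 1) doesn't pin O yet; pick O=8 and continue ⇒ O=8.
Step 5. [col 2: O + D ≡ S (mod 10)] column 2 (O + D ≡ S (mod 10), carry-in 1) doesn't pin S yet; pick S=9 and continue ⇒ S=9.
Step 6. [col 2: O + D ≡ S (mod 10)] in column 2 we have O+D≡S with carry-in 1; given O=8, S=9 and digits 2,5,7,8,9 already taken and all letters distinct, that pins D to 0. So D=0.
Step 7. [col 3: S + W ≡ A (mod 10)] in column 3 we have S+W≡A with carry-in 0; given S=9 and digits 0,2,5,7,8,9 already taken and all letters distinct, that pins A to 3. So A=3.
Step 8. [col 3: S + W ≡ A (mod 10)] column 3: given S=9, A=3, carry-in 0, and digits 0,2,3,5,7,8,9 already taken and all letters distinct, S+W≡A (mod 10) forces W=4 ⇒ W=4.
Step 9. [col 4: N + R ≡ C (mod 10)] column 4: given R=5, C=7, carry-in 1, and digits 0,2,3,4,5,7,8,9 already taken and all letters distinct, N+R≡C (mod 10) forces N=1. So N=1.

Answer: A=3, C=7, D=0, N=1, O=8, R=5, S=9, U=2, W=4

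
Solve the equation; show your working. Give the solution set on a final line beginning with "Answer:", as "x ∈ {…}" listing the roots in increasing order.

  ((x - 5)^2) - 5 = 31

Step 1. [((x - 5)^2) - 5 = 31] -5 is outermost — add 5 both sides, so sub: (x - 5)^2 = 36.
Step 2. [(x - 5)^2 = 36] LHS squared, RHS 36 ≥ 0: apply √ (±), so sqrt: x - 5 = 6 or -6.
Step 3. [x - 5 = 6 or -6] 5 comes off first (add 5). So sub: x = 11 or -1.

Answer: x ∈ {-1, 11}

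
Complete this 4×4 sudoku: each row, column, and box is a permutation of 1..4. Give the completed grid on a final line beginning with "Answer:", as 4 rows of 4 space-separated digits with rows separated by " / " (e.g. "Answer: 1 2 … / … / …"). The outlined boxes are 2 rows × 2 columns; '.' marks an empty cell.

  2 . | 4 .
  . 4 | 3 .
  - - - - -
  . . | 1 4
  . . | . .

Step 1. [r4c4∈{2,3}] col 4 places 3 nowhere but r4c4, so r4c4=3.
Step 2. [r2c1∈{1}] r2c1 has the single candidate 1. So r2c1=1.
Step 3. [r3c2∈{2,3}] row 3 places 2 nowhere but r3c2. So r3c2=2.
Step 4. [r1c4∈{1}] nothing but 1 survives at r1c4 ⇒ r1c4=1.
Step 5. [r2c4∈{2}] r2c4's peers cover all but 2 ⇒ r2c4=2.
Step 6. [r4c1∈{4}] nothing but 4 survives at r4c1 ⇒ r4c1=4.
Step 7. [r1c2∈{3}] r1c2 has the single candidate 3. So r1c2=3.
Step 8. [r3c1∈{3}] only 3 remains possible at r3c1, so r3c1=3.
Step 9. [r4c3∈{2}] only 2 remains possible at r4c3. So r4c3=2.
Step 10. [r4c2∈{1}] r4c2's peers cover all but 1, so r4c2=1.

Answer: 2 3 4 1 / 1 4 3 2 / 3 2 1 4 / 4 1 2 3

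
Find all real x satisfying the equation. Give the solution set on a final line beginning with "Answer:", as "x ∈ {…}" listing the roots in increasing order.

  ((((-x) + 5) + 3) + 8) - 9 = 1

Step 1. [((((-x) + 5) + 3) + 8) - 9 = 1] -9 is outermost — add 9 both sides ⇒ sub: (((-x) + 5) + 3) + 8 = 10.
Step 2. [(((-x) + 5) + 3) + 8 = 10] subtract 8: x sits inside (… + 8). So sub: ((-x) + 5) + 3 = 2.
Step 3. [((-x) + 5) + 3 = 2] subtract 3: x sits inside (… + 3) ⇒ sub: (-x) + 5 = -1.
Step 4. [(-x) + 5 = -1] the outer +5 inverts by subtracting 5 ⇒ sub: -x = -6.
Step 5. [-x = -6] LHS negated; negate both sides, so neg: x = 6.

Answer: x ∈ {6}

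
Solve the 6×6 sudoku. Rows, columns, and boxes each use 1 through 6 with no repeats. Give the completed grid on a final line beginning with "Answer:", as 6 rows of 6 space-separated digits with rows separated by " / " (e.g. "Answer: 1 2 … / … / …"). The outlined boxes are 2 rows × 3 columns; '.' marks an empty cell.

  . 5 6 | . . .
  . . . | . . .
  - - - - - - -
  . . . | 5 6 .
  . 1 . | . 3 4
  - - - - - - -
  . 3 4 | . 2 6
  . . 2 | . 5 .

Step 1. [r2c3∈{1,3}] r2c3 is the only open cell in col 3 admitting 1. So r2c3=1.
Step 2. [r2c5∈{4}] only 4 remains possible at r2c5, so r2c5=4.
Step 3. [r2c2∈{2}] r2c2 has the single candidate 2. So r2c2=2.
Step 4. [r5c4∈{1}] r5c4 has the single candidate 1 ⇒ r5c4=1.
Step 5. [r2c1∈{3}] only 3 remains possible at r2c1 ⇒ r2c1=3.
Step 6. [r4c1∈{2,5,6}] across row 4, 6 lands solely at r4c1. So r4c1=6.
Step 7. [r6c6∈{3}] only 3 remains possible at r6c6 ⇒ r6c6=3.
Step 8. [r3c6∈{1,2}] across row 3, 1 lands solely at r3c6 ⇒ r3c6=1.
Step 9. [r4c4∈{2}] nothing but 2 survives at r4c4, so r4c4=2.
Step 10. [r1c1∈{4}] r1c1 is down to just 4. So r1c1=4.
Step 11. [r5c1∈{5}] r5c1's peers cover all but 5 ⇒ r5c1=5.
Step 12. [r6c1∈{1}] nothing but 1 survives at r6c1 ⇒ r6c1=1.
Step 13. [r4c3∈{5}] r4c3 is down to just 5. So r4c3=5.
Step 14. [r2c4∈{6}] r2c4's peers cover all but 6. So r2c4=6.
Step 15. [r3c1∈{2}] r3c1 is down to just 2 ⇒ r3c1=2.
Step 16. [r6c2∈{6}] nothing but 6 survives at r6c2. So r6c2=6.
Step 17. [r3c3∈{3}] nothing but 3 survives at r3c3, so r3c3=3.
Step 18. [r1c4∈{3}] r1c4 has the single candidate 3 ⇒ r1c4=3.
Step 19. [r1c5∈{1}] nothing but 1 survives at r1c5 ⇒ r1c5=1.
Step 20. [r2c6∈{5}] r2c6's peers cover all but 5 ⇒ r2c6=5.
Step 21. [r3c2∈{4}] only 4 remains possible at r3c2 ⇒ r3c2=4.
Step 22. [r6c4∈{4}] nothing but 4 survives at r6c4. So r6c4=4.
Step 23. [r1c6∈{2}] nothing but 2 survives at r1c6. So r1c6=2.

Answer: 4 5 6 3 1 2 / 3 2 1 6 4 5 / 2 4 3 5 6 1 / 6 1 5 2 3 4 / 5 3 4 1 2 6 / 1 6 2 4 5 3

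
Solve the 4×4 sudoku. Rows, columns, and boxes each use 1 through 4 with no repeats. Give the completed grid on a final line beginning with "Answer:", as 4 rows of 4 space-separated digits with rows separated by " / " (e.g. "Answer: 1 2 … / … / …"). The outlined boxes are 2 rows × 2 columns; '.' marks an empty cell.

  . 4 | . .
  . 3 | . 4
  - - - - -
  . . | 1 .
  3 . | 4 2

Step 1. [r1c3∈{2,3}] r1c3 is the only open cell in col 3 admitting 3 ⇒ r1c3=3.
Step 2. [r1c1∈{1,2}] r1c1 is the only open cell in row 1 admitting 2 ⇒ r1c1=2.
Step 3. [r3c1∈{4}] nothing but 4 survives at r3c1, so r3c1=4.
Step 4. [r2c3∈{2}] r2c3 is down to just 2 ⇒ r2c3=2.
Step 5. [r3c2∈{2}] r3c2's peers cover all but 2. So r3c2=2.
Step 6. [r1c4∈{1}] r1c4 is down to just 1, so r1c4=1.
Step 7. [r2c1∈{1}] r2c1 is down to just 1. So r2c1=1.
Step 8. [r3c4∈{3}] r3c4's peers cover all but 3 ⇒ r3c4=3.
Step 9. [r4c2∈{1}] r4c2 has the single candidate 1. So r4c2=1.

Answer: 2 4 3 1 / 1 3 2 4 / 4 2 1 3 / 3 1 4 2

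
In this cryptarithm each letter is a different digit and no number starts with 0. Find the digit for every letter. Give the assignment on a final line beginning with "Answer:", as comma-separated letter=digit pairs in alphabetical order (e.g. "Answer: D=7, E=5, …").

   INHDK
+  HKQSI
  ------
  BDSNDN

Step 1. [col 1: K + I ≡ N (mod 10)] no forcing yet in column 1 (carry-in 0); N=7 is free and consistent — try it ⇒ N=7.
Step 2. [B] adding two 5-digit numbers gives at most 5+1 digits, and here it does — B is that final carry and must be 1, so B=1.
Step 3. [col 1: K + I ≡ N (mod 10)] no forcing yet in column 1 (carry-in 0); K=2 is free and consistent — try it, so K=2.
Step 4. [col 1: K + I ≡ N (mod 10)] column 1 reads K+I+carry(0)=N with K=2, N=7; with digits 1,2,7 already taken and all letters distinct, the only value for I is 5, so I=5.
Step 5. [col 2: D + S ≡ D (mod 10)] in column 2 we have D+S≡D with carry-in 0; given nothing yet and digits 1,2,5,7 already taken and all letters distinct, that pins S to 0 ⇒ S=0.
Step 6. [col 2: D + S ≡ D (mod 10)] D=4 is one option consistent with column 2 (D + S ≡ D (mod 10), carry-in 0) — take it, so D=4.
Step 7. [col 3: H + Q ≡ N (mod 10)] column 3 (H + Q ≡ N (mod 10), carry-in 0) doesn't pin H yet; pick H=8 and continue ⇒ H=8.
Step 8. [col 3: H + Q ≡ N (mod 10)] column 3: given H=8, N=7, carry-in 0, and digits 0,1,2,4,5,7,8 already taken and all letters distinct, H+Q≡N (mod 10) forces Q=9. So Q=9.

Answer: B=1, D=4, H=8, I=5, K=2, N=7, Q=9, S=0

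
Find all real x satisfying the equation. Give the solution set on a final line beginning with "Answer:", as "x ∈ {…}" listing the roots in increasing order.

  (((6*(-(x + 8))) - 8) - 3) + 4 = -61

Step 1. [(((6*(-(x + 8))) - 8) - 3) + 4 = -61] 4 comes off first (subtract 4) ⇒ sub: ((6*(-(x + 8))) - 8) - 3 = -65.
Step 2. [((6*(-(x + 8))) - 8) - 3 = -65] peel the -3: add 3 from each side, so sub: (6*(-(x + 8))) - 8 = -62.
Step 3. [(6*(-(x + 8))) - 8 = -62] -8 is outermost — add 8 both sides ⇒ sub: 6*(-(x + 8)) = -54.
Step 4. [6*(-(x + 8)) = -54] leading coefficient 6: divide by 6. So div: -(x + 8) = -9.
Step 5. [-(x + 8) = -9] LHS negated; negate both sides, so neg: x + 8 = 9.
Step 6. [x + 8 = 9] peel the +8: subtract 8 from each side. So sub: x = 1.

Answer: x ∈ {1}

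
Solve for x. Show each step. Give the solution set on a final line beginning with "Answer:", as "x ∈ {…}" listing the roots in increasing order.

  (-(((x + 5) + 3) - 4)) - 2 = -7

Step 1. [(-(((x + 5) + 3) - 4)) - 2 = -7] peel the -2: add 2 from each side ⇒ sub: -(((x + 5) + 3) - 4) = -5.
Step 2. [-(((x + 5) + 3) - 4) = -5] LHS negated; negate both sides, so neg: ((x + 5) + 3) - 4 = 5.
Step 3. [((x + 5) + 3) - 4 = 5] 4 comes off first (add 4), so sub: (x + 5) + 3 = 9.
Step 4. [(x + 5) + 3 = 9] subtract 3: x sits inside (… + 3) ⇒ sub: x + 5 = 6.
Step 5. [x + 5 = 6] the outer +5 inverts by subtracting 5 ⇒ sub: x = 1.

Answer: x ∈ {1}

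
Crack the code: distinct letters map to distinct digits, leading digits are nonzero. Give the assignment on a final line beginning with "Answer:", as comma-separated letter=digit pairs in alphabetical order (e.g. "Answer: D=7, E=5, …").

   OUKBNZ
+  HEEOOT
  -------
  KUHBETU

Step 1. [col 1: Z + T ≡ U (mod 10)] Z=6 is one option consistent with column 1 (Z + T ≡ U (mod 10), carry-in 0) — take it ⇒ Z=6.
Step 2. [K] K is the leading digit of a 7-digit sum of two 6-digit numbers; the final carry is exactly 1 ⇒ K=1.
Step 3. [col 1: Z + T ≡ U (mod 10)] several values work for T in column 1 (Z + T ≡ U (mod 10), carry-in 0); try T=9, so T=9.
Step 4. [col 1: Z + T ≡ U (mod 10)] from column 1 (Z=6, T=9, carry-in 0, digits 1,6,9 already taken and all letters distinct): U must equal 5. So U=5.
Step 5. [col 2: N + O ≡ T (mod 10)] several values work for O in column 2 (N + O ≡ T (mod 10), carry-in 1); try O=8. So O=8.
Step 6. [col 2: N + O ≡ T (mod 10)] from column 2 (O=8, T=9, carry-in 1, digits 1,5,6,8,9 already taken and all letters distinct): N must equal 0, so N=0.
Step 7. [col 3: B + O ≡ E (mod 10)] in column 3 we have B+O≡E with carry-in 0; given O=8 and digits 0,1,5,6,8,9 already taken and all letters distinct, that pins E to 2, so E=2.
Step 8. [col 3: B + O ≡ E (mod 10)] column 3: given O=8, E=2, carry-in 0, and digits 0,1,2,5,6,8,9 already taken and all letters distinct, B+O≡E (mod 10) forces B=4. So B=4.
Step 9. [col 5: U + E ≡ H (mod 10)] from column 5 (U=5, E=2, carry-in 0, digits 0,1,2,4,5,6,8,9 already taken and all letters distinct): H must equal 7, so H=7.

Answer: B=4, E=2, H=7, K=1, N=0, O=8, T=9, U=5, Z=6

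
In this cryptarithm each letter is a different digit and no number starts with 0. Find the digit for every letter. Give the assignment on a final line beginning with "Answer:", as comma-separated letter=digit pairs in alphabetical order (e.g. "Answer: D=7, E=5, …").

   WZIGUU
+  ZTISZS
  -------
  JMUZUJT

Step 1. [col 1: U + S ≡ T (mod 10)] T=5 is one option consistent with column 1 (U + S ≡ T (mod 10), carry-in 0) — take it, so T=5.
Step 2. [col 1: U + S ≡ T (mod 10)] no forcing yet in column 1 (carry-in 0); U=3 is free and consistent — try it. So U=3.
Step 3. [col 1: U + S ≡ T (mod 10)] column 1: given U=3, T=5, carry-in 0, and digits 3,5 already taken and all letters distinct, U+S≡T (mod 10) forces S=2. So S=2.
Step 4. [col 2: U + Z ≡ J (mod 10)] several values work for Z in column 2 (U + Z ≡ J (mod 10), carry-in 0); try Z=8 ⇒ Z=8.
Step 5. [col 2: U + Z ≡ J (mod 10)] column 2 reads U+Z+carry(0)=J with U=3, Z=8; with digits 2,3,5,8 already taken and all letters distinct, the only value for J is 1. So J=1.
Step 6. [col 3: G + S ≡ U (mod 10)] column 3 reads G+S+carry(1)=U with S=2, U=3; with digits 1,2,3,5,8 already taken and all letters distinct, the only value for G is 0 ⇒ G=0.
Step 7. [col 4: I + I ≡ Z (mod 10)] I=4 is one option consistent with column 4 (I + I ≡ Z (mod 10), carry-in 0) — take it ⇒ I=4.
Step 8. [col 6: W + Z ≡ M (mod 10)] column 6 reads W+Z+carry(1)=M with Z=8; with digits 0,1,2,3,4,5,8 already taken and all letters distinct, the only value for W is 7, so W=7.
Step 9. [col 6: W + Z ≡ M (mod 10)] column 6: given W=7, Z=8, carry-in 1, and digits 0,1,2,3,4,5,7,8 already taken and all letters distinct, W+Z≡M (mod 10) forces M=6. So M=6.

Answer: G=0, I=4, J=1, M=6, S=2, T=5, U=3, W=7, Z=8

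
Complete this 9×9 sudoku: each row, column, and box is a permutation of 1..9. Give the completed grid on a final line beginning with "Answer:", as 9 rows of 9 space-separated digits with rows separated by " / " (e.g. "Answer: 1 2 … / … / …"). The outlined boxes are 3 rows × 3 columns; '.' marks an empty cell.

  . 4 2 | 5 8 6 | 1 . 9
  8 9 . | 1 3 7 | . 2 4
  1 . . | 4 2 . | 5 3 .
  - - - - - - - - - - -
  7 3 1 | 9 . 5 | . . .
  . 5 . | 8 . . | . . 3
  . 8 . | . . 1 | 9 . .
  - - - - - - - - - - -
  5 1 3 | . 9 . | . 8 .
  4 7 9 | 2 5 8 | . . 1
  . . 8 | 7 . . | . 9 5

Step 1. [r8c8∈{6}] nothing but 6 survives at r8c8. So r8c8=6.
Step 2. [r4c8∈{4}] nothing but 4 survives at r4c8. So r4c8=4.
Step 3. [r4c5∈{6}] nothing but 6 survives at r4c5, so r4c5=6.
Step 4. [r3c2∈{6}] r3c2 is down to just 6 ⇒ r3c2=6.
Step 5. [r6c9∈{2,6,7}] 6 has one home in col 9: r6c9. So r6c9=6.
Step 6. [r7c6∈{4}] nothing but 4 survives at r7c6, so r7c6=4.
Step 7. [r1c8∈{7}] only 7 remains possible at r1c8. So r1c8=7.
Step 8. [r5c7∈{2,7}] r5c7 is the only open cell in box 6 admitting 7 ⇒ r5c7=7.
Step 9. [r7c7∈{2}] r7c7 is down to just 2. So r7c7=2.
Step 10. [r6c1∈{2}] r6c1 is down to just 2. So r6c1=2.
Step 11. [r5c5∈{4}] r5c5's peers cover all but 4. So r5c5=4.
Step 12. [r9c6∈{3}] r9c6 has the single candidate 3. So r9c6=3.
Step 13. [r5c3∈{6}] r5c3 has the single candidate 6. So r5c3=6.
Step 14. [r4c7∈{8}] r4c7 is down to just 8. So r4c7=8.
Step 15. [r9c7∈{4}] r9c7 is down to just 4 ⇒ r9c7=4.
Step 16. [r6c3∈{4}] r6c3's peers cover all but 4 ⇒ r6c3=4.
Step 17. [r4c9∈{2}] r4c9's peers cover all but 2. So r4c9=2.
Step 18. [r9c5∈{1}] nothing but 1 survives at r9c5. So r9c5=1.
Step 19. [r3c9∈{8}] only 8 remains possible at r3c9, so r3c9=8.
Step 20. [r5c1∈{9}] r5c1's peers cover all but 9 ⇒ r5c1=9.
Step 21. [r2c3∈{5}] r2c3 is down to just 5 ⇒ r2c3=5.
Step 22. [r2c7∈{6}] r2c7 is down to just 6. So r2c7=6.
Step 23. [r6c4∈{3}] r6c4 is down to just 3, so r6c4=3.
Step 24. [r6c8∈{5}] r6c8's peers cover all but 5 ⇒ r6c8=5.
Step 25. [r8c7∈{3}] r8c7 is down to just 3 ⇒ r8c7=3.
Step 26. [r7c4∈{6}] r7c4 has the single candidate 6 ⇒ r7c4=6.
Step 27. [r3c6∈{9}] only 9 remains possible at r3c6 ⇒ r3c6=9.
Step 28. [r9c2∈{2}] r9c2 is down to just 2, so r9c2=2.
Step 29. [r7c9∈{7}] r7c9 has the single candidate 7, so r7c9=7.
Step 30. [r6c5∈{7}] only 7 remains possible at r6c5. So r6c5=7.
Step 31. [r3c3∈{7}] nothing but 7 survives at r3c3. So r3c3=7.
Step 32. [r5c6∈{2}] only 2 remains possible at r5c6. So r5c6=2.
Step 33. [r9c1∈{6}] r9c1 is down to just 6, so r9c1=6.
Step 34. [r1c1∈{3}] nothing but 3 survives at r1c1, so r1c1=3.
Step 35. [r5c8∈{1}] only 1 remains possible at r5c8 ⇒ r5c8=1.

Answer: 3 4 2 5 8 6 1 7 9 / 8 9 5 1 3 7 6 2 4 / 1 6 7 4 2 9 5 3 8 / 7 3 1 9 6 5 8 4 2 / 9 5 6 8 4 2 7 1 3 / 2 8 4 3 7 1 9 5 6 / 5 1 3 6 9 4 2 8 7 / 4 7 9 2 5 8 3 6 1 / 6 2 8 7 1 3 4 9 5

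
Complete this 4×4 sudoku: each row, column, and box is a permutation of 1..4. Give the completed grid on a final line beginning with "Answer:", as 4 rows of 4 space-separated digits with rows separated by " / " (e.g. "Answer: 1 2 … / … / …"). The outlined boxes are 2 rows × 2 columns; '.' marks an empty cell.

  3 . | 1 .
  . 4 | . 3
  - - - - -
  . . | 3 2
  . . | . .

Step 1. [r3c2∈{1}] nothing but 1 survives at r3c2. So r3c2=1.
Step 2. [r1c2∈{2}] r1c2 is down to just 2 ⇒ r1c2=2.
Step 3. [r4c3∈{4}] r4c3's peers cover all but 4 ⇒ r4c3=4.
Step 4. [r4c4∈{1}] r4c4 is down to just 1 ⇒ r4c4=1.
Step 5. [r1c4∈{4}] nothing but 4 survives at r1c4. So r1c4=4.
Step 6. [r4c2∈{3}] only 3 remains possible at r4c2, so r4c2=3.
Step 7. [r4c1∈{2}] r4c1's peers cover all but 2 ⇒ r4c1=2.
Step 8. [r3c1∈{4}] only 4 remains possible at r3c1, so r3c1=4.
Step 9. [r2c3∈{2}] r2c3 is down to just 2, so r2c3=2.
Step 10. [r2c1∈{1}] r2c1 is down to just 1. So r2c1=1.

Answer: 3 2 1 4 / 1 4 2 3 / 4 1 3 2 / 2 3 4 1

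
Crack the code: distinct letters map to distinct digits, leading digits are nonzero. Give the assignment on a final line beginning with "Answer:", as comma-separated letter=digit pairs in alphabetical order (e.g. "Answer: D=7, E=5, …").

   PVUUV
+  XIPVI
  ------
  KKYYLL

Step 1. [col 1: V + I ≡ L (mod 10)] column 1 (V + I ≡ L (mod 10), carry-in 0) doesn't pin V yet; pick V=7 and continue ⇒ V=7.
Step 2. [K] the sum has 6 digits but both addends have 5; that extra leading digit K is the final carry, namely 1. So K=1.
Step 3. [col 1: V + I ≡ L (mod 10)] no forcing yet in column 1 (carry-in 0); I=6 is free and consistent — try it ⇒ I=6.
Step 4. [col 1: V + I ≡ L (mod 10)] column 1: given V=7, I=6, carry-in 0, and digits 1,6,7 already taken and all letters distinct, V+I≡L (mod 10) forces L=3. So L=3.
Step 5. [col 2: U + V ≡ L (mod 10)] column 2: given V=7, L=3, carry-in 1, and digits 1,3,6,7 already taken and all letters distinct, U+V≡L (mod 10) forces U=5, so U=5.
Step 6. [col 3: U + P ≡ Y (mod 10)] column 3 (U + P ≡ Y (mod 10), carry-in 1) doesn't pin Y yet; pick Y=4 and continue, so Y=4.
Step 7. [col 3: U + P ≡ Y (mod 10)] column 3 reads U+P+carry(1)=Y with U=5, Y=4; with digits 1,3,4,5,6,7 already taken and all letters distinct, the only value for P is 8, so P=8.
Step 8. [col 5: P + X ≡ K (mod 10)] from column 5 (P=8, K=1, carry-in 1, digits 1,3,4,5,6,7,8 already taken and all letters distinct): X must equal 2, so X=2.

Answer: I=6, K=1, L=3, P=8, U=5, V=7, X=2, Y=4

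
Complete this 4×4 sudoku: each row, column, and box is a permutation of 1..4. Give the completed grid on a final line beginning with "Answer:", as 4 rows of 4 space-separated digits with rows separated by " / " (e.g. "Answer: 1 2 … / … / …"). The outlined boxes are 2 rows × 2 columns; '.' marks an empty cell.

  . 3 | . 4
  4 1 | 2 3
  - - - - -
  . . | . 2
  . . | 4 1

Step 1. [r4c1∈{2,3}] r4c1 is the only open cell in row 4 admitting 3, so r4c1=3.
Step 2. [r4c2∈{2}] nothing but 2 survives at r4c2. So r4c2=2.
Step 3. [r1c3∈{1}] r1c3 has the single candidate 1 ⇒ r1c3=1.
Step 4. [r1c1∈{2}] r1c1's peers cover all but 2, so r1c1=2.
Step 5. [r3c1∈{1}] r3c1 has the single candidate 1, so r3c1=1.
Step 6. [r3c2∈{4}] r3c2 has the single candidate 4, so r3c2=4.
Step 7. [r3c3∈{3}] r3c3's peers cover all but 3. So r3c3=3.

Answer: 2 3 1 4 / 4 1 2 3 / 1 4 3 2 / 3 2 4 1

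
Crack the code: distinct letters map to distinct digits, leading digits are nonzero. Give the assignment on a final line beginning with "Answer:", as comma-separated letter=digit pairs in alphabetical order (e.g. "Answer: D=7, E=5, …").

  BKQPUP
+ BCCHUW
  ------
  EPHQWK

Step 1. [col 1: P + W ≡ K (mod 10)] several values work for W in column 1 (P + W ≡ K (mod 10), carry-in 0); try W=9 ⇒ W=9.
Step 2. [col 1: P + W ≡ K (mod 10)] K=7 is one option consistent with column 1 (P + W ≡ K (mod 10), carry-in 0) — take it ⇒ K=7.
Step 3. [col 1: P + W ≡ K (mod 10)] in column 1 we have P+W≡K with carry-in 0; given W=9, K=7 and digits 7,9 already taken and all letters distinct, that pins P to 8. So P=8.
Step 4. [col 2: U + U ≡ W (mod 10)] column 2: given W=9, carry-in 1, and digits 7,8,9 already taken and all letters distinct, U+U≡W (mod 10) forces U=4. So U=4.
Step 5. [col 3: P + H ≡ Q (mod 10)] no forcing yet in column 3 (carry-in 0); H=2 is free and consistent — try it ⇒ H=2.
Step 6. [col 3: P + H ≡ Q (mod 10)] from column 3 (P=8, H=2, carry-in 0, digits 2,4,7,8,9 already taken and all letters distinct): Q must equal 0, so Q=0.
Step 7. [col 4: Q + C ≡ H (mod 10)] in column 4 we have Q+C≡H with carry-in 1; given Q=0, H=2 and digits 0,2,4,7,8,9 already taken and all letters distinct, that pins C to 1. So C=1.
Step 8. [col 6: B + B ≡ E (mod 10)] column 6 reads B+B+carry(0)=E with nothing yet; with digits 0,1,2,4,7,8,9 already taken and all letters distinct, the only value for E is 6. So E=6.
Step 9. [col 6: B + B ≡ E (mod 10)] from column 6 (E=6, carry-in 0, digits 0,1,2,4,6,7,8,9 already taken and all letters distinct): B must equal 3, so B=3.

Answer: B=3, C=1, E=6, H=2, K=7, P=8, Q=0, U=4, W=9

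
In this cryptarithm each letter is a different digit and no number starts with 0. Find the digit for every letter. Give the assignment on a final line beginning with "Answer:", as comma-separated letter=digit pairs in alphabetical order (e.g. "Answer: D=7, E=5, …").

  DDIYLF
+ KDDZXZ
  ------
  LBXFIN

Step 1. [col 1: F + Z ≡ N (mod 10)] no forcing yet in column 1 (carry-in 0); N=7 is free and consistent — try it, so N=7.
Step 2. [col 1: F + Z ≡ N (mod 10)] Z=3 is one option consistent with column 1 (F + Z ≡ N (mod 10), carry-in 0) — take it, so Z=3.
Step 3. [col 1: F + Z ≡ N (mod 10)] column 1 reads F+Z+carry(0)=N with Z=3, N=7; with digits 3,7 already taken and all letters distinct, the only value for F is 4. So F=4.
Step 4. [col 2: L + X ≡ I (mod 10)] column 2 (L + X ≡ I (mod 10), carry-in 0) doesn't pin X yet; pick X=6 and continue. So X=6.
Step 5. [col 2: L + X ≡ I (mod 10)] I=5 is one option consistent with column 2 (L + X ≡ I (mod 10), carry-in 0) — take it ⇒ I=5.
Step 6. [col 2: L + X ≡ I (mod 10)] column 2: given X=6, I=5, carry-in 0, and digits 3,4,5,6,7 already taken and all letters distinct, L+X≡I (mod 10) forces L=9. So L=9.
Step 7. [col 3: Y + Z ≡ F (mod 10)] in column 3 we have Y+Z≡F with carry-in 1; given Z=3, F=4 and digits 3,4,5,6,7,9 already taken and all letters distinct, that pins Y to 0. So Y=0.
Step 8. [col 4: I + D ≡ X (mod 10)] from column 4 (I=5, X=6, carry-in 0, digits 0,3,4,5,6,7,9 already taken and all letters distinct): D must equal 1 ⇒ D=1.
Step 9. [col 5: D + D ≡ B (mod 10)] from column 5 (D=1, carry-in 0, digits 0,1,3,4,5,6,7,9 already taken and all letters distinct): B must equal 2. So B=2.
Step 10. [col 6: D + K ≡ L (mod 10)] in column 6 we have D+K≡L with carry-in 0; given D=1, L=9 and digits 0,1,2,3,4,5,6,7,9 already taken and all letters distinct, that pins K to 8. So K=8.

Answer: B=2, D=1, F=4, I=5, K=8, L=9, N=7, X=6, Y=0, Z=3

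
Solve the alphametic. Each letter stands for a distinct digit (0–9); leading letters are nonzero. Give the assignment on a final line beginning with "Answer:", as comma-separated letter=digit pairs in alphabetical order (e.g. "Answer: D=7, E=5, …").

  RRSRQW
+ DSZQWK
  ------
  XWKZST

Step 1. [col 1: W + K ≡ T (mod 10)] no forcing yet in column 1 (carry-in 0); K=6 is free and consistent — try it, so K=6.
Step 2. [col 1: W + K ≡ T (mod 10)] several values work for W in column 1 (W + K ≡ T (mod 10), carry-in 0); try W=2. So W=2.
Step 3. [col 1: W + K ≡ T (mod 10)] column 1 reads W+K+carry(0)=T with W=2, K=6; with digits 2,6 already taken and all letters distinct, the only value for T is 8 ⇒ T=8.
Step 4. [col 2: Q + W ≡ S (mod 10)] no forcing yet in column 2 (carry-in 0); Q=3 is free and consistent — try it. So Q=3.
Step 5. [col 2: Q + W ≡ S (mod 10)] column 2 reads Q+W+carry(0)=S with Q=3, W=2; with digits 2,3,6,8 already taken and all letters distinct, the only value for S is 5, so S=5.
Step 6. [col 3: R + Q ≡ Z (mod 10)] several values work for R in column 3 (R + Q ≡ Z (mod 10), carry-in 0); try R=7. So R=7.
Step 7. [col 3: R + Q ≡ Z (mod 10)] column 3 reads R+Q+carry(0)=Z with R=7, Q=3; with digits 2,3,5,6,7,8 already taken and all letters distinct, the only value for Z is 0, so Z=0.
Step 8. [col 6: R + D ≡ X (mod 10)] from column 6 (R=7, carry-in 1, digits 0,2,3,5,6,7,8 already taken and all letters distinct): D must equal 1, so D=1.
Step 9. [col 6: R + D ≡ X (mod 10)] column 6: given R=7, D=1, carry-in 1, and digits 0,1,2,3,5,6,7,8 already taken and all letters distinct, R+D≡X (mod 10) forces X=9 ⇒ X=9.

Answer: D=1, K=6, Q=3, R=7, S=5, T=8, W=2, X=9, Z=0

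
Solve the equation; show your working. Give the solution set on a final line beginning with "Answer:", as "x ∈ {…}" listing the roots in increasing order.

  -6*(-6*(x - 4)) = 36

Step 1. [-6*(-6*(x - 4)) = 36] leading coefficient -6: divide by -6. So div: -6*(x - 4) = -6.
Step 2. [-6*(x - 4) = -6] -6 out front; divide by -6 ⇒ div: x - 4 = 1.
Step 3. [x - 4 = 1] -4 is outermost — add 4 both sides ⇒ sub: x = 5.

Answer: x ∈ {5}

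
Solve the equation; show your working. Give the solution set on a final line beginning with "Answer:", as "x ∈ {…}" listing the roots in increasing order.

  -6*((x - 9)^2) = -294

Step 1. [-6*((x - 9)^2) = -294] LHS = -6·(…); ÷-6 both sides ⇒ div: (x - 9)^2 = 49.
Step 2. [(x - 9)^2 = 49] LHS squared, RHS 49 ≥ 0: apply √ (±) ⇒ sqrt: x - 9 = 7 or -7.
Step 3. [x - 9 = 7 or -7] the outer -9 inverts by adding 9, so sub: x = 16 or 2.

Answer: x ∈ {2, 16}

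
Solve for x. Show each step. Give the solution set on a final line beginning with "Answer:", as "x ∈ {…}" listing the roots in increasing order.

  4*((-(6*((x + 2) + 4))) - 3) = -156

Step 1. [4*((-(6*((x + 2) + 4))) - 3) = -156] 4·(inner) — divide through by 4, so div: (-(6*((x + 2) + 4))) - 3 = -39.
Step 2. [(-(6*((x + 2) + 4))) - 3 = -39] the outer -3 inverts by adding 3 ⇒ sub: -(6*((x + 2) + 4)) = -36.
Step 3. [-(6*((x + 2) + 4)) = -36] flip signs both sides ⇒ neg: 6*((x + 2) + 4) = 36.
Step 4. [6*((x + 2) + 4) = 36] divide by the outer 6, so div: (x + 2) + 4 = 6.
Step 5. [(x + 2) + 4 = 6] +4 is outermost — subtract 4 both sides. So sub: x + 2 = 2.
Step 6. [x + 2 = 2] +2 is outermost — subtract 2 both sides ⇒ sub: x = 0.

Answer: x ∈ {0}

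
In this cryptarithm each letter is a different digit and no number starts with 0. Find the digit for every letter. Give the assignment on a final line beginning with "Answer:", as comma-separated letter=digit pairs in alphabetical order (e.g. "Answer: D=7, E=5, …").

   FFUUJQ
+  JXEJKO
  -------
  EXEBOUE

Step 1. [col 1: Q + O ≡ E (mod 10)] O=9 is one option consistent with column 1 (Q + O ≡ E (mod 10), carry-in 0) — take it, so O=9.
Step 2. [col 1: Q + O ≡ E (mod 10)] Q=2 is one option consistent with column 1 (Q + O ≡ E (mod 10), carry-in 0) — take it ⇒ Q=2.
Step 3. [col 1: Q + O ≡ E (mod 10)] in column 1 we have Q+O≡E with carry-in 0; given Q=2, O=9 and digits 2,9 already taken and all letters distinct, that pins E to 1, so E=1.
Step 4. [col 2: J + K ≡ U (mod 10)] J=4 is one option consistent with column 2 (J + K ≡ U (mod 10), carry-in 1) — take it, so J=4.
Step 5. [col 2: J + K ≡ U (mod 10)] column 2 (J + K ≡ U (mod 10), carry-in 1) doesn't pin U yet; pick U=5 and continue, so U=5.
Step 6. [col 2: J + K ≡ U (mod 10)] in column 2 we have J+K≡U with carry-in 1; given J=4, U=5 and digits 1,2,4,5,9 already taken and all letters distinct, that pins K to 0, so K=0.
Step 7. [col 4: U + E ≡ B (mod 10)] column 4 reads U+E+carry(0)=B with U=5, E=1; with digits 0,1,2,4,5,9 already taken and all letters distinct, the only value for B is 6 ⇒ B=6.
Step 8. [col 5: F + X ≡ E (mod 10)] several values work for F in column 5 (F + X ≡ E (mod 10), carry-in 0); try F=8 ⇒ F=8.
Step 9. [col 5: F + X ≡ E (mod 10)] in column 5 we have F+X≡E with carry-in 0; given F=8, E=1 and digits 0,1,2,4,5,6,8,9 already taken and all letters distinct, that pins X to 3. So X=3.

Answer: B=6, E=1, F=8, J=4, K=0, O=9, Q=2, U=5, X=3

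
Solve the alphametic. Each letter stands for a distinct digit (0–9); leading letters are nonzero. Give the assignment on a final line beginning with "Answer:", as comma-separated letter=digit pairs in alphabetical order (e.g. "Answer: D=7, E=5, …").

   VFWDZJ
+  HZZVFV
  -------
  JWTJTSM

Step 1. [col 1: J + V ≡ M (mod 10)] several values work for M in column 1 (J + V ≡ M (mod 10), carry-in 0); try M=5. So M=5.
Step 2. [col 1: J + V ≡ M (mod 10)] several values work for V in column 1 (J + V ≡ M (mod 10), carry-in 0); try V=4 ⇒ V=4.
Step 3. [col 1: J + V ≡ M (mod 10)] in column 1 we have J+V≡M with carry-in 0; given V=4, M=5 and digits 4,5 already taken and all letters distinct, that pins J to 1 ⇒ J=1.
Step 4. [col 2: Z + F ≡ S (mod 10)] several values work for S in column 2 (Z + F ≡ S (mod 10), carry-in 0); try S=9 ⇒ S=9.
Step 5. [col 2: Z + F ≡ S (mod 10)] F=2 is one option consistent with column 2 (Z + F ≡ S (mod 10), carry-in 0) — take it. So F=2.
Step 6. [col 2: Z + F ≡ S (mod 10)] from column 2 (F=2, S=9, carry-in 0, digits 1,2,4,5,9 already taken and all letters distinct): Z must equal 7. So Z=7.
Step 7. [col 3: D + V ≡ T (mod 10)] column 3 reads D+V+carry(0)=T with V=4; with digits 1,2,4,5,7,9 already taken and all letters distinct, the only value for T is 0, so T=0.
Step 8. [col 3: D + V ≡ T (mod 10)] in column 3 we have D+V≡T with carry-in 0; given V=4, T=0 and digits 0,1,2,4,5,7,9 already taken and all letters distinct, that pins D to 6 ⇒ D=6.
Step 9. [col 4: W + Z ≡ J (mod 10)] column 4: given Z=7, J=1, carry-in 1, and digits 0,1,2,4,5,6,7,9 already taken and all letters distinct, W+Z≡J (mod 10) forces W=3 ⇒ W=3.
Step 10. [col 6: V + H ≡ W (mod 10)] column 6: given V=4, W=3, carry-in 1, and digits 0,1,2,3,4,5,6,7,9 already taken and all letters distinct, V+H≡W (mod 10) forces H=8 ⇒ H=8.

Answer: D=6, F=2, H=8, J=1, M=5, S=9, T=0, V=4, W=3, Z=7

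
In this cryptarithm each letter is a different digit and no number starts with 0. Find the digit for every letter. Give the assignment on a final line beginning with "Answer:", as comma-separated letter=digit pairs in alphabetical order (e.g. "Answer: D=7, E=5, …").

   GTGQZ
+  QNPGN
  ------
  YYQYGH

Step 1. [col 1: Z + N ≡ H (mod 10)] column 1 (Z + N ≡ H (mod 10), carry-in 0) doesn't pin Z yet; pick Z=7 and continue, so Z=7.
Step 2. [Y] adding two 5-digit numbers gives at most 5+1 digits, and here it does — Y is that final carry and must be 1. So Y=1.
Step 3. [col 1: Z + N ≡ H (mod 10)] H=0 is one option consistent with column 1 (Z + N ≡ H (mod 10), carry-in 0) — take it ⇒ H=0.
Step 4. [col 1: Z + N ≡ H (mod 10)] in column 1 we have Z+N≡H with carry-in 0; given Z=7, H=0 and digits 0,1,7 already taken and all letters distinct, that pins N to 3 ⇒ N=3.
Step 5. [col 2: Q + G ≡ G (mod 10)] column 2 reads Q+G+carry(1)=G with nothing yet; with digits 0,1,3,7 already taken and all letters distinct, the only value for Q is 9, so Q=9.
Step 6. [col 2: Q + G ≡ G (mod 10)] column 2 (Q + G ≡ G (mod 10), carry-in 1) doesn't pin G yet; pick G=2 and continue ⇒ G=2.
Step 7. [col 3: G + P ≡ Y (mod 10)] from column 3 (G=2, Y=1, carry-in 1, digits 0,1,2,3,7,9 already taken and all letters distinct): P must equal 8. So P=8.
Step 8. [col 4: T + N ≡ Q (mod 10)] column 4 reads T+N+carry(1)=Q with N=3, Q=9; with digits 0,1,2,3,7,8,9 already taken and all letters distinct, the only value for T is 5. So T=5.

Answer: G=2, H=0, N=3, P=8, Q=9, T=5, Y=1, Z=7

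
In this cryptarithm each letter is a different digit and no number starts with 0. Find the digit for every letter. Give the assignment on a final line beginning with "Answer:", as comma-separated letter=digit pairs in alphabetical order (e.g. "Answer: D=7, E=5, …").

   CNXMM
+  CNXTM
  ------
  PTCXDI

Step 1. [col 1: M + M ≡ I (mod 10)] M=2 is one option consistent with column 1 (M + M ≡ I (mod 10), carry-in 0) — take it ⇒ M=2.
Step 2. [col 1: M + M ≡ I (mod 10)] in column 1 we have M+M≡I with carry-in 0; given M=2 and digits 2 already taken and all letters distinct, that pins I to 4. So I=4.
Step 3. [col 2: M + T ≡ D (mod 10)] no forcing yet in column 2 (carry-in 0); D=5 is free and consistent — try it. So D=5.
Step 4. [col 2: M + T ≡ D (mod 10)] from column 2 (M=2, D=5, carry-in 0, digits 2,4,5 already taken and all letters distinct): T must equal 3, so T=3.
Step 5. [col 3: X + X ≡ X (mod 10)] from column 3 (nothing yet, carry-in 0, digits 2,3,4,5 already taken and all letters distinct): X must equal 0 ⇒ X=0.
Step 6. [col 4: N + N ≡ C (mod 10)] no forcing yet in column 4 (carry-in 0); N=8 is free and consistent — try it ⇒ N=8.
Step 7. [col 4: N + N ≡ C (mod 10)] column 4 reads N+N+carry(0)=C with N=8; with digits 0,2,3,4,5,8 already taken and all letters distinct, the only value for C is 6, so C=6.
Step 8. [col 6: carry → P] column 6: given nothing yet, carry-in 1, and digits 0,2,3,4,5,6,8 already taken and all letters distinct, ·+·≡P (mod 10) forces P=1. So P=1.

Answer: C=6, D=5, I=4, M=2, N=8, P=1, T=3, X=0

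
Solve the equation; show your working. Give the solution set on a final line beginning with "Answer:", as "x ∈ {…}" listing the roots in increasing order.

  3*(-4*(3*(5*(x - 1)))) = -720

Step 1. [3*(-4*(3*(5*(x - 1)))) = -720] divide by the outer 3. So div: -4*(3*(5*(x - 1))) = -240.
Step 2. [-4*(3*(5*(x - 1))) = -240] divide by the outer -4. So div: 3*(5*(x - 1)) = 60.
Step 3. [3*(5*(x - 1)) = 60] divide by the outer 3, so div: 5*(x - 1) = 20.
Step 4. [5*(x - 1) = 20] leading coefficient 5: divide by 5, so div: x - 1 = 4.
Step 5. [x - 1 = 4] add 1: x sits inside (… - 1), so sub: x = 5.

Answer: x ∈ {5}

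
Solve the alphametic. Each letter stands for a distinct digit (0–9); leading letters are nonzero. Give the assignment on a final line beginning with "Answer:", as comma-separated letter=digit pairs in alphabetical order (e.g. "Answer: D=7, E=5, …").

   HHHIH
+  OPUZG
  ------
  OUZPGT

Step 1. [col 1: H + G ≡ T (mod 10)] several values work for T in column 1 (H + G ≡ T (mod 10), carry-in 0); try T=2 ⇒ T=2.
Step 2. [O] adding two 5-digit numbers gives at most 5+1 digits, and here it does — O is that final carry and must be 1. So O=1.
Step 3. [col 1: H + G ≡ T (mod 10)] column 1 (H + G ≡ T (mod 10), carry-in 0) doesn't pin G yet; pick G=4 and continue. So G=4.
Step 4. [col 1: H + G ≡ T (mod 10)] column 1: given G=4, T=2, carry-in 0, and digits 1,2,4 already taken and all letters distinct, H+G≡T (mod 10) forces H=8. So H=8.
Step 5. [col 2: I + Z ≡ G (mod 10)] column 2 (I + Z ≡ G (mod 10), carry-in 1) doesn't pin I yet; pick I=6 and continue. So I=6.
Step 6. [col 2: I + Z ≡ G (mod 10)] in column 2 we have I+Z≡G with carry-in 1; given I=6, G=4 and digits 1,2,4,6,8 already taken and all letters distinct, that pins Z to 7. So Z=7.
Step 7. [col 3: H + U ≡ P (mod 10)] from column 3 (H=8, carry-in 1, digits 1,2,4,6,7,8 already taken and all letters distinct): P must equal 9, so P=9.
Step 8. [col 3: H + U ≡ P (mod 10)] in column 3 we have H+U≡P with carry-in 1; given H=8, P=9 and digits 1,2,4,6,7,8,9 already taken and all letters distinct, that pins U to 0, so U=0.

Answer: G=4, H=8, I=6, O=1, P=9, T=2, U=0, Z=7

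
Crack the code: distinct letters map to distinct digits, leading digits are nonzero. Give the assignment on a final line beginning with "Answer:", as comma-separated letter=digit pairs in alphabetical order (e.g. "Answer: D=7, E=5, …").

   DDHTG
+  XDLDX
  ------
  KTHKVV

Step 1. [col 1: G + X ≡ V (mod 10)] column 1 (G + X ≡ V (mod 10), carry-in 0) doesn't pin X yet; pick X=8 and continue ⇒ X=8.
Step 2. [col 1: G + X ≡ V (mod 10)] column 1 (G + X ≡ V (mod 10), carry-in 0) doesn't pin G yet; pick G=4 and continue. So G=4.
Step 3. [K] adding two 5-digit numbers gives at most 5+1 digits, and here it does — K is that final carry and must be 1, so K=1.
Step 4. [col 1: G + X ≡ V (mod 10)] column 1: given G=4, X=8, carry-in 0, and digits 1,4,8 already taken and all letters distinct, G+X≡V (mod 10) forces V=2. So V=2.
Step 5. [col 2: T + D ≡ V (mod 10)] T=5 is one option consistent with column 2 (T + D ≡ V (mod 10), carry-in 1) — take it, so T=5.
Step 6. [col 2: T + D ≡ V (mod 10)] column 2: given T=5, V=2, carry-in 1, and digits 1,2,4,5,8 already taken and all letters distinct, T+D≡V (mod 10) forces D=6. So D=6.
Step 7. [col 3: H + L ≡ K (mod 10)] no forcing yet in column 3 (carry-in 1); H=3 is free and consistent — try it. So H=3.
Step 8. [col 3: H + L ≡ K (mod 10)] column 3 reads H+L+carry(1)=K with H=3, K=1; with digits 1,2,3,4,5,6,8 already taken and all letters distinct, the only value for L is 7, so L=7.

Answer: D=6, G=4, H=3, K=1, L=7, T=5, V=2, X=8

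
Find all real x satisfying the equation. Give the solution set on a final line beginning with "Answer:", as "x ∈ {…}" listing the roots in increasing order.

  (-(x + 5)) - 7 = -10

Step 1. [(-(x + 5)) - 7 = -10] add 7: x sits inside (… - 7). So sub: -(x + 5) = -3.
Step 2. [-(x + 5) = -3] flip signs both sides ⇒ neg: x + 5 = 3.
Step 3. [x + 5 = 3] subtract 5: x sits inside (… + 5). So sub: x = -2.

Answer: x ∈ {-2}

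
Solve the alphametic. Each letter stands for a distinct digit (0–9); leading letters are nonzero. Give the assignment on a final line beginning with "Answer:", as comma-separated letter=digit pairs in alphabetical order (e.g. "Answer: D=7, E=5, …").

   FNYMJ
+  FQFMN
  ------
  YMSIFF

Step 1. [Y] Y is the leading digit of a 6-digit sum of two 5-digit numbers; the final carry is exactly 1 ⇒ Y=1.
Step 2. [col 1: J + N ≡ F (mod 10)] no forcing yet in column 1 (carry-in 0); F=6 is free and consistent — try it ⇒ F=6.
Step 3. [col 1: J + N ≡ F (mod 10)] several values work for J in column 1 (J + N ≡ F (mod 10), carry-in 0); try J=4, so J=4.
Step 4. [col 1: J + N ≡ F (mod 10)] in column 1 we have J+N≡F with carry-in 0; given J=4, F=6 and digits 1,4,6 already taken and all letters distinct, that pins N to 2. So N=2.
Step 5. [col 2: M + M ≡ F (mod 10)] no forcing yet in column 2 (carry-in 0); M=3 is free and consistent — try it, so M=3.
Step 6. [col 3: Y + F ≡ I (mod 10)] column 3 reads Y+F+carry(0)=I with Y=1, F=6; with digits 1,2,3,4,6 already taken and all letters distinct, the only value for I is 7, so I=7.
Step 7. [col 4: N + Q ≡ S (mod 10)] column 4: given N=2, carry-in 0, and digits 1,2,3,4,6,7 already taken and all letters distinct, N+Q≡S (mod 10) forces S=0 ⇒ S=0.
Step 8. [col 4: N + Q ≡ S (mod 10)] column 4: given N=2, S=0, carry-in 0, and digits 0,1,2,3,4,6,7 already taken and all letters distinct, N+Q≡S (mod 10) forces Q=8. So Q=8.

Answer: F=6, I=7, J=4, M=3, N=2, Q=8, S=0, Y=1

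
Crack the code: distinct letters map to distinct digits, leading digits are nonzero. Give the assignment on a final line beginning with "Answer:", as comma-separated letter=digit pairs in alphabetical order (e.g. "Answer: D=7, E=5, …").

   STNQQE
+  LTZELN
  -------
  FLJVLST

Step 1. [F] the sum has 7 digits but both addends have 6; that extra leading digit F is the final carry, namely 1, so F=1.
Step 2. [col 1: E + N ≡ T (mod 10)] no forcing yet in column 1 (carry-in 0); E=5 is free and consistent — try it, so E=5.
Step 3. [col 1: E + N ≡ T (mod 10)] several values work for T in column 1 (E + N ≡ T (mod 10), carry-in 0); try T=8 ⇒ T=8.
Step 4. [col 1: E + N ≡ T (mod 10)] column 1 reads E+N+carry(0)=T with E=5, T=8; with digits 1,5,8 already taken and all letters distinct, the only value for N is 3 ⇒ N=3.
Step 5. [col 2: Q + L ≡ S (mod 10)] several values work for Q in column 2 (Q + L ≡ S (mod 10), carry-in 0); try Q=7 ⇒ Q=7.
Step 6. [col 2: Q + L ≡ S (mod 10)] S=9 is one option consistent with column 2 (Q + L ≡ S (mod 10), carry-in 0) — take it, so S=9.
Step 7. [col 2: Q + L ≡ S (mod 10)] column 2: given Q=7, S=9, carry-in 0, and digits 1,3,5,7,8,9 already taken and all letters distinct, Q+L≡S (mod 10) forces L=2. So L=2.
Step 8. [col 4: N + Z ≡ V (mod 10)] no forcing yet in column 4 (carry-in 1); V=4 is free and consistent — try it, so V=4.
Step 9. [col 4: N + Z ≡ V (mod 10)] in column 4 we have N+Z≡V with carry-in 1; given N=3, V=4 and digits 1,2,3,4,5,7,8,9 already taken and all letters distinct, that pins Z to 0 ⇒ Z=0.
Step 10. [col 5: T + T ≡ J (mod 10)] in column 5 we have T+T≡J with carry-in 0; given T=8 and digits 0,1,2,3,4,5,7,8,9 already taken and all letters distinct, that pins J to 6 ⇒ J=6.

Answer: E=5, F=1, J=6, L=2, N=3, Q=7, S=9, T=8, V=4, Z=0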